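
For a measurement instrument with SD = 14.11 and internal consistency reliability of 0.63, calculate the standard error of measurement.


SEM = SD * sqrt(1 - rxx)
SEM = 14.11 * sqrt(1 - 0.63)
SEM = 14.11 * sqrt(0.37) = 14.11 * 0.608276
SEM = 8.5828

8.5828


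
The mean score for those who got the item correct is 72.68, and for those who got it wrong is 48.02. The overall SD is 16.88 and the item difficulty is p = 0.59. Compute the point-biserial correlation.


q = 1 - p = 0.41
rpb = ((M1 - M0) / SD) * sqrt(p * q)
rpb = ((72.68 - 48.02) / 16.88) * sqrt(0.59 * 0.41)
rpb = 0.7185

0.7185


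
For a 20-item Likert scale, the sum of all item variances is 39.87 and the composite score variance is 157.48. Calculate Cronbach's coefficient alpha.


alpha = (k/(k-1)) * (1 - sum(si^2)/s_total^2)
= (20/19) * (1 - 39.87/157.48)
alpha = 0.7861

0.7861


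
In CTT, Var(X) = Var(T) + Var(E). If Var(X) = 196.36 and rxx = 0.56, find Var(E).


var_true = rxx * var_obs = 0.56 * 196.36 = 109.9616
var_error = var_obs - var_true
var_error = 196.36 - 109.9616
var_error = 86.3984

86.3984


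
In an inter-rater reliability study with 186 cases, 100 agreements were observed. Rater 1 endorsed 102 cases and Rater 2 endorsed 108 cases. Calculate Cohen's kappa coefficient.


P_o = 100/186 = 0.537634
P_e = (102*108 + 84*78) / 34596 = 0.507804
kappa = (P_o - P_e) / (1 - P_e)
kappa = (0.537634 - 0.507804) / (1 - 0.507804)
kappa = 0.0606

0.0606


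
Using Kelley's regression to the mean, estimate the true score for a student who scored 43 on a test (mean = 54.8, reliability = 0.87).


T_est = rxx * X + (1 - rxx) * mean
T_est = 0.87 * 43 + 0.13 * 54.8
T_est = 37.41 + 7.124
T_est = 44.534

44.534


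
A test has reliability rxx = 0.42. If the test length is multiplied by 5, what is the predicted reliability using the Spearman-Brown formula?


r_new = (n * rxx) / (1 + (n-1) * rxx)
r_new = (5 * 0.42) / (1 + 4 * 0.42)
r_new = 2.1 / 2.68
r_new = 0.7836

0.7836


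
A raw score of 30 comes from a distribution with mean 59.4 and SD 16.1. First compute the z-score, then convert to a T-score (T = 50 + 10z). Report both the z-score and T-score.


z = (X - mean) / SD = (30 - 59.4) / 16.1
z = -29.4 / 16.1
z = -1.8261
T-score = T = 50 + 10z
Carry z at full precision (z = -29.4 / 16.1) into the conversion:
T-score = 50 + 10 * (-29.4 / 16.1) = 50 + -294 / 16.1
T-score = 50 + -18.2609
T-score = 31.7391

31.7391


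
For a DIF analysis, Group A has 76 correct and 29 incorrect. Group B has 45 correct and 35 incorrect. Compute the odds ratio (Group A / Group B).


Odds_A = 76/29 = 2.6207
Odds_B = 45/35 = 1.2857
OR = Odds_A / Odds_B = 2.6207 / 1.2857
Exactly, OR = (76 * 35) / (29 * 45) = 2660 / 1305
OR = 2.0383

2.0383


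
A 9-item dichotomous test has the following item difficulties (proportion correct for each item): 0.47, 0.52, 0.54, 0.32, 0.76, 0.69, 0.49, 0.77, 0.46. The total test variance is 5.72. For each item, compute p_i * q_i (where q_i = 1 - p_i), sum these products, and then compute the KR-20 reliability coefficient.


For each item, compute p_i * q_i:
  Item 1: 0.47 * 0.53 = 0.2491
  Item 2: 0.52 * 0.48 = 0.2496
  Item 3: 0.54 * 0.46 = 0.2484
  Item 4: 0.32 * 0.68 = 0.2176
  Item 5: 0.76 * 0.24 = 0.1824
  Item 6: 0.69 * 0.31 = 0.2139
  Item 7: 0.49 * 0.51 = 0.2499
  Item 8: 0.77 * 0.23 = 0.1771
  Item 9: 0.46 * 0.54 = 0.2484
Sum(p_i * q_i) = 0.2491 + 0.2496 + 0.2484 + 0.2176 + 0.1824 + 0.2139 + 0.2499 + 0.1771 + 0.2484 = 2.0364
KR-20 = (k/(k-1)) * (1 - Sum(p_i*q_i) / Var_total)
= (9/8) * (1 - 2.0364/5.72)
= 1.125 * 0.644
KR-20 = 0.7245

0.7245


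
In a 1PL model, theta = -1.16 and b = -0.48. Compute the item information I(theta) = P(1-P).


P = 1/(1+exp(-(-1.16--0.48))) = 0.3363
I = P*(1-P) = 0.3363 * 0.6637
I = 0.2232

0.2232


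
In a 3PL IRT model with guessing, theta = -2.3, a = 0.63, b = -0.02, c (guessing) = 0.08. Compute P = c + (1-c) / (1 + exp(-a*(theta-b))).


logit = 0.63*(-2.3 - -0.02) = -1.4364
P* = 1/(1 + exp(--1.4364)) = 0.1921
P = 0.08 + (1 - 0.08) * 0.1921
P = 0.2567

0.2567


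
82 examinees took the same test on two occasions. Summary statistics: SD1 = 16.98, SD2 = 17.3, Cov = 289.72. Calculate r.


r = cov(X,Y) / (SD_X * SD_Y)
r = 289.72 / (16.98 * 17.3)
r = 289.72 / 293.754
r = 0.9863

0.9863


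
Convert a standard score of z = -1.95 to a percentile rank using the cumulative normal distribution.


CDF(z) = 0.5 * (1 + erf(z/sqrt(2)))
erf(-1.3789) = -0.9488
CDF = 0.0256
Percentile rank = 0.0256 * 100 = 2.56

2.56


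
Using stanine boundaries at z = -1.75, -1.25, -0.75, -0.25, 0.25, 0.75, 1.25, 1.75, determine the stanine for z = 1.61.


Stanine boundaries: [-1.75, -1.25, -0.75, -0.25, 0.25, 0.75, 1.25, 1.75]
z = 1.61
Check each boundary:
  z >= -1.75 -> could be stanine 2
  z >= -1.25 -> could be stanine 3
  z >= -0.75 -> could be stanine 4
  z >= -0.25 -> could be stanine 5
  z >= 0.25 -> could be stanine 6
  z >= 0.75 -> could be stanine 7
  z >= 1.25 -> could be stanine 8
  z < 1.75
Highest qualifying boundary gives stanine = 8

8


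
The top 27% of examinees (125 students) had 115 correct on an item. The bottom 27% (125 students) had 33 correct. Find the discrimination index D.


p_upper = 115/125 = 0.92
p_lower = 33/125 = 0.264
D = 0.92 - 0.264 = 0.656

0.656


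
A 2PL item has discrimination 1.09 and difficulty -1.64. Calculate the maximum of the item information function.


For 2PL, max info at theta = b = -1.64
I_max = a^2 / 4 = 1.09^2 / 4
= 1.1881 / 4
I_max = 0.297

0.297


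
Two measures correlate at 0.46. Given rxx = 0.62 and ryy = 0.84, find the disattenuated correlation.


r_corrected = rxy / sqrt(rxx * ryy)
= 0.46 / sqrt(0.62 * 0.84)
= 0.46 / sqrt(0.5208)
= 0.46 / 0.721665
r_corrected = 0.6374

0.6374


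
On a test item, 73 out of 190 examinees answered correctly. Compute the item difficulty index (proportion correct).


Item difficulty p = number correct / total examinees
p = 73 / 190
p = 0.3842

0.3842


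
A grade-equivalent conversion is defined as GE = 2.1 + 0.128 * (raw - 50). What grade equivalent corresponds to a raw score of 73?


raw - median = 73 - 50 = 23
slope * diff = 0.128 * 23 = 2.944
GE = 2.1 + 2.944
GE = 5.044

5.044


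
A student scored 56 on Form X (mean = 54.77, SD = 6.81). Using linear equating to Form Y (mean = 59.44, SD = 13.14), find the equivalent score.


slope = SD_Y / SD_X = 13.14 / 6.81 ~ 1.9295
intercept = mean_Y - slope * mean_X = 59.44 - (13.14 / 6.81) * 54.77 ~ -46.2396
Y = slope * X + intercept. To avoid rounding drift from the rounded slope/intercept, evaluate the equivalent form Y = mean_Y + SD_Y * (X - mean_X) / SD_X at full precision:
Y = 59.44 + 13.14 * (56 - 54.77) / 6.81
Y = 59.44 + 13.14 * 1.23 / 6.81
Y = 59.44 + 16.1622 / 6.81
Y = 59.44 + 2.3733
Y = 61.8133

61.8133


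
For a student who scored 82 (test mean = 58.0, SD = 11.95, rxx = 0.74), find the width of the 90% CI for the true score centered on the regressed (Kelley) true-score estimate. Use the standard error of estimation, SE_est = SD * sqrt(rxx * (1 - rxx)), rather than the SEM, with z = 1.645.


True score estimate = 0.74*82 + 0.26*58.0 = 75.76
SE_est = SD * sqrt(rxx * (1 - rxx)) = 11.95 * sqrt(0.74 * 0.26) = 11.95 * sqrt(0.1924) = 5.241679
CI = T_est +/- z * SE_est, so width = 2 * z * SE_est = 2 * 1.645 * 5.241679
Width = 17.2451

17.2451


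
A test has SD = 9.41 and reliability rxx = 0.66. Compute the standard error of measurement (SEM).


SEM = SD * sqrt(1 - rxx)
SEM = 9.41 * sqrt(1 - 0.66)
SEM = 9.41 * sqrt(0.34) = 9.41 * 0.583095
SEM = 5.4869

5.4869


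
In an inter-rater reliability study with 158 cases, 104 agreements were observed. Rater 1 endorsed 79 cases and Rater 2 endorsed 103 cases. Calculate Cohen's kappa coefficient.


P_o = 104/158 = 0.658228
P_e = (79*103 + 79*55) / 24964 = 0.5
kappa = (P_o - P_e) / (1 - P_e)
kappa = (0.658228 - 0.5) / (1 - 0.5)
kappa = 0.3165

0.3165


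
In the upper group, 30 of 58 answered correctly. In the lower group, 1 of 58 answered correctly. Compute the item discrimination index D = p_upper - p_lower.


p_upper = 30/58 = 0.5172
p_lower = 1/58 = 0.0172
D = 0.5172 - 0.0172 = 0.5

0.5


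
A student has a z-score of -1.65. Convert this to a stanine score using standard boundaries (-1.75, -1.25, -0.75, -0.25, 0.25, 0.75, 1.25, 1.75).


Stanine boundaries: [-1.75, -1.25, -0.75, -0.25, 0.25, 0.75, 1.25, 1.75]
z = -1.65
Check each boundary:
  z >= -1.75 -> could be stanine 2
  z < -1.25
  z < -0.75
  z < -0.25
  z < 0.25
  z < 0.75
  z < 1.25
  z < 1.75
Highest qualifying boundary gives stanine = 2

2


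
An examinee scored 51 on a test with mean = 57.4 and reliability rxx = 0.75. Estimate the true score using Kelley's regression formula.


T_est = rxx * X + (1 - rxx) * mean
T_est = 0.75 * 51 + 0.25 * 57.4
T_est = 38.25 + 14.35
T_est = 52.6

52.6


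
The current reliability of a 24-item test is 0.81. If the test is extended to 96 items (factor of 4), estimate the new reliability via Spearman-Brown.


r_new = (n * rxx) / (1 + (n-1) * rxx)
r_new = (4 * 0.81) / (1 + 3 * 0.81)
r_new = 3.24 / 3.43
r_new = 0.9446

0.9446


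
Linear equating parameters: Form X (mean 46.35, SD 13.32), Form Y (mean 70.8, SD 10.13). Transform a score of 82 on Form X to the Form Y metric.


slope = SD_Y / SD_X = 10.13 / 13.32 ~ 0.7605
intercept = mean_Y - slope * mean_X = 70.8 - (10.13 / 13.32) * 46.35 ~ 35.5503
Y = slope * X + intercept. To avoid rounding drift from the rounded slope/intercept, evaluate the equivalent form Y = mean_Y + SD_Y * (X - mean_X) / SD_X at full precision:
Y = 70.8 + 10.13 * (82 - 46.35) / 13.32
Y = 70.8 + 10.13 * 35.65 / 13.32
Y = 70.8 + 361.1345 / 13.32
Y = 70.8 + 27.1122
Y = 97.9122

97.9122


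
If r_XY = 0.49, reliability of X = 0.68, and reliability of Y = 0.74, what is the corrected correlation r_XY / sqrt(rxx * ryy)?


r_corrected = rxy / sqrt(rxx * ryy)
= 0.49 / sqrt(0.68 * 0.74)
= 0.49 / sqrt(0.5032)
= 0.49 / 0.709366
r_corrected = 0.6908

0.6908


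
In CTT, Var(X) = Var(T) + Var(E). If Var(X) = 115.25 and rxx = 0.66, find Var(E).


var_true = rxx * var_obs = 0.66 * 115.25 = 76.065
var_error = var_obs - var_true
var_error = 115.25 - 76.065
var_error = 39.185

39.185


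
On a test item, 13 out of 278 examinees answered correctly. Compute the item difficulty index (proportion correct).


Item difficulty p = number correct / total examinees
p = 13 / 278
p = 0.0468

0.0468


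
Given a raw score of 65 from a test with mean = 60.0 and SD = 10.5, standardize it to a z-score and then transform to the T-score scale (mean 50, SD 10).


z = (X - mean) / SD = (65 - 60.0) / 10.5
z = 5.0 / 10.5
z = 0.4762
T-score = T = 50 + 10z
Carry z at full precision (z = 5.0 / 10.5) into the conversion:
T-score = 50 + 10 * (5.0 / 10.5) = 50 + 50 / 10.5
T-score = 50 + 4.7619
T-score = 54.7619

54.7619


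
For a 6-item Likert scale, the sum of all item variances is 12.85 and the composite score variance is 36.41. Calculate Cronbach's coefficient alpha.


alpha = (k/(k-1)) * (1 - sum(si^2)/s_total^2)
= (6/5) * (1 - 12.85/36.41)
alpha = 0.7765

0.7765


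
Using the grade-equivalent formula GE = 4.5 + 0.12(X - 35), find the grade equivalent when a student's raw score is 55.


raw - median = 55 - 35 = 20
slope * diff = 0.12 * 20 = 2.4
GE = 4.5 + 2.4
GE = 6.9

6.9


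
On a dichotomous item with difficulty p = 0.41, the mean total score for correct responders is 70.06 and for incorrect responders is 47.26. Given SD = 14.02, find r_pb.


q = 1 - p = 0.59
rpb = ((M1 - M0) / SD) * sqrt(p * q)
rpb = ((70.06 - 47.26) / 14.02) * sqrt(0.41 * 0.59)
rpb = 0.7998

0.7998


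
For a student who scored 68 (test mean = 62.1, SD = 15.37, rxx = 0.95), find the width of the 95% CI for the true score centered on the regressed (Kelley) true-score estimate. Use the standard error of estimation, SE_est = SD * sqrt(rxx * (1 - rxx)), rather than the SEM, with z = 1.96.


True score estimate = 0.95*68 + 0.05*62.1 = 67.705
SE_est = SD * sqrt(rxx * (1 - rxx)) = 15.37 * sqrt(0.95 * 0.05) = 15.37 * sqrt(0.0475) = 3.349814
CI = T_est +/- z * SE_est, so width = 2 * z * SE_est = 2 * 1.96 * 3.349814
Width = 13.1313

13.1313


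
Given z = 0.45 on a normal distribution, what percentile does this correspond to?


CDF(z) = 0.5 * (1 + erf(z/sqrt(2)))
erf(0.3182) = 0.3473
CDF = 0.6736
Percentile rank = 0.6736 * 100 = 67.36

67.36


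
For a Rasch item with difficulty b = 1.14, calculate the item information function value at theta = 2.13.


P = 1/(1+exp(-(2.13-1.14))) = 0.7291
I = P*(1-P) = 0.7291 * 0.2709
I = 0.1975

0.1975


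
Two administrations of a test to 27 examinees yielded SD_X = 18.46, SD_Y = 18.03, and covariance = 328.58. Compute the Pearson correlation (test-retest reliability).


r = cov(X,Y) / (SD_X * SD_Y)
r = 328.58 / (18.46 * 18.03)
r = 328.58 / 332.8338
r = 0.9872

0.9872


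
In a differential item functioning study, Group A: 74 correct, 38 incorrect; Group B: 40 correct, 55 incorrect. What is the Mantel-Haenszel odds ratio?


Odds_A = 74/38 = 1.9474
Odds_B = 40/55 = 0.7273
OR = Odds_A / Odds_B = 1.9474 / 0.7273
Exactly, OR = (74 * 55) / (38 * 40) = 4070 / 1520
OR = 2.6776

2.6776


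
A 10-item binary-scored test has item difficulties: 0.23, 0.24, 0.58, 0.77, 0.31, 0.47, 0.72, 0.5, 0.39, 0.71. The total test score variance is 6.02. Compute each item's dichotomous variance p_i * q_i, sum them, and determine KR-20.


For each item, compute p_i * q_i:
  Item 1: 0.23 * 0.77 = 0.1771
  Item 2: 0.24 * 0.76 = 0.1824
  Item 3: 0.58 * 0.42 = 0.2436
  Item 4: 0.77 * 0.23 = 0.1771
  Item 5: 0.31 * 0.69 = 0.2139
  Item 6: 0.47 * 0.53 = 0.2491
  Item 7: 0.72 * 0.28 = 0.2016
  Item 8: 0.5 * 0.5 = 0.25
  Item 9: 0.39 * 0.61 = 0.2379
  Item 10: 0.71 * 0.29 = 0.2059
Sum(p_i * q_i) = 0.1771 + 0.1824 + 0.2436 + 0.1771 + 0.2139 + 0.2491 + 0.2016 + 0.25 + 0.2379 + 0.2059 = 2.1386
KR-20 = (k/(k-1)) * (1 - Sum(p_i*q_i) / Var_total)
= (10/9) * (1 - 2.1386/6.02)
= 1.1111 * 0.6448
KR-20 = 0.7164

0.7164


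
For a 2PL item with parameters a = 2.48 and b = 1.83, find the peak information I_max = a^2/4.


For 2PL, max info at theta = b = 1.83
I_max = a^2 / 4 = 2.48^2 / 4
= 6.1504 / 4
I_max = 1.5376

1.5376


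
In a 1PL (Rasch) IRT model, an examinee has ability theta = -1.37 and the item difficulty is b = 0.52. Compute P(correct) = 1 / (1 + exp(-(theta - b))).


theta - b = -1.37 - 0.52 = -1.89
exp(-(theta - b)) = exp(1.89) = 6.6194
P = 1 / (1 + 6.6194)
P = 0.1312

0.1312


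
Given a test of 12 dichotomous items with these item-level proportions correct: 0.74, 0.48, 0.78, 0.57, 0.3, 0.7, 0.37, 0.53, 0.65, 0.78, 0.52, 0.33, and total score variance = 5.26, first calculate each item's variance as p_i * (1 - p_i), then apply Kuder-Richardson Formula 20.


For each item, compute p_i * q_i:
  Item 1: 0.74 * 0.26 = 0.1924
  Item 2: 0.48 * 0.52 = 0.2496
  Item 3: 0.78 * 0.22 = 0.1716
  Item 4: 0.57 * 0.43 = 0.2451
  Item 5: 0.3 * 0.7 = 0.21
  Item 6: 0.7 * 0.3 = 0.21
  Item 7: 0.37 * 0.63 = 0.2331
  Item 8: 0.53 * 0.47 = 0.2491
  Item 9: 0.65 * 0.35 = 0.2275
  Item 10: 0.78 * 0.22 = 0.1716
  Item 11: 0.52 * 0.48 = 0.2496
  Item 12: 0.33 * 0.67 = 0.2211
Sum(p_i * q_i) = 0.1924 + 0.2496 + 0.1716 + 0.2451 + 0.21 + 0.21 + 0.2331 + 0.2491 + 0.2275 + 0.1716 + 0.2496 + 0.2211 = 2.6307
KR-20 = (k/(k-1)) * (1 - Sum(p_i*q_i) / Var_total)
= (12/11) * (1 - 2.6307/5.26)
= 1.0909 * 0.4999
KR-20 = 0.5453

0.5453


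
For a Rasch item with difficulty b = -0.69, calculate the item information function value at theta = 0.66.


P = 1/(1+exp(-(0.66--0.69))) = 0.7941
I = P*(1-P) = 0.7941 * 0.2059
I = 0.1635

0.1635


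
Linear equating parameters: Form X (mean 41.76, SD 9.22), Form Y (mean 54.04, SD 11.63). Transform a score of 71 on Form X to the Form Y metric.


slope = SD_Y / SD_X = 11.63 / 9.22 ~ 1.2614
intercept = mean_Y - slope * mean_X = 54.04 - (11.63 / 9.22) * 41.76 ~ 1.3644
Y = slope * X + intercept. To avoid rounding drift from the rounded slope/intercept, evaluate the equivalent form Y = mean_Y + SD_Y * (X - mean_X) / SD_X at full precision:
Y = 54.04 + 11.63 * (71 - 41.76) / 9.22
Y = 54.04 + 11.63 * 29.24 / 9.22
Y = 54.04 + 340.0612 / 9.22
Y = 54.04 + 36.883
Y = 90.923

90.923


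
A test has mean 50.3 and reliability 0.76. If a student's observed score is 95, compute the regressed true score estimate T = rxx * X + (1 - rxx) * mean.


T_est = rxx * X + (1 - rxx) * mean
T_est = 0.76 * 95 + 0.24 * 50.3
T_est = 72.2 + 12.072
T_est = 84.272

84.272


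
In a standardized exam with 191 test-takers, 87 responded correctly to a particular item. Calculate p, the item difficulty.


Item difficulty p = number correct / total examinees
p = 87 / 191
p = 0.4555

0.4555


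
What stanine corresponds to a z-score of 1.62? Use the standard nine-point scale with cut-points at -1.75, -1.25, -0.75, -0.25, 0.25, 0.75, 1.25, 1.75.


Stanine boundaries: [-1.75, -1.25, -0.75, -0.25, 0.25, 0.75, 1.25, 1.75]
z = 1.62
Check each boundary:
  z >= -1.75 -> could be stanine 2
  z >= -1.25 -> could be stanine 3
  z >= -0.75 -> could be stanine 4
  z >= -0.25 -> could be stanine 5
  z >= 0.25 -> could be stanine 6
  z >= 0.75 -> could be stanine 7
  z >= 1.25 -> could be stanine 8
  z < 1.75
Highest qualifying boundary gives stanine = 8

8


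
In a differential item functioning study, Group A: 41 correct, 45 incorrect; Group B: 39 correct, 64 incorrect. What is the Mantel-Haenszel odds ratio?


Odds_A = 41/45 = 0.9111
Odds_B = 39/64 = 0.6094
OR = Odds_A / Odds_B = 0.9111 / 0.6094
Exactly, OR = (41 * 64) / (45 * 39) = 2624 / 1755
OR = 1.4952

1.4952


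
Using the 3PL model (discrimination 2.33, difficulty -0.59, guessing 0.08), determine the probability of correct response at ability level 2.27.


logit = 2.33*(2.27 - -0.59) = 6.6638
P* = 1/(1 + exp(-6.6638)) = 0.9987
P = 0.08 + (1 - 0.08) * 0.9987
P = 0.9988

0.9988


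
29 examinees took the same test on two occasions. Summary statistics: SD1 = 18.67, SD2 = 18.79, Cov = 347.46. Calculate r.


r = cov(X,Y) / (SD_X * SD_Y)
r = 347.46 / (18.67 * 18.79)
r = 347.46 / 350.8093
r = 0.9905

0.9905


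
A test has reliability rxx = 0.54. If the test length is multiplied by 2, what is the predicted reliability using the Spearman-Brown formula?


r_new = (n * rxx) / (1 + (n-1) * rxx)
r_new = (2 * 0.54) / (1 + 1 * 0.54)
r_new = 1.08 / 1.54
r_new = 0.7013

0.7013


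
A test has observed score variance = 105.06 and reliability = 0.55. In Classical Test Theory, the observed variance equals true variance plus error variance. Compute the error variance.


var_true = rxx * var_obs = 0.55 * 105.06 = 57.783
var_error = var_obs - var_true
var_error = 105.06 - 57.783
var_error = 47.277

47.277


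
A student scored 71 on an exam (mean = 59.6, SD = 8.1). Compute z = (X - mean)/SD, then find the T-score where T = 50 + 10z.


z = (X - mean) / SD = (71 - 59.6) / 8.1
z = 11.4 / 8.1
z = 1.4074
T-score = T = 50 + 10z
Carry z at full precision (z = 11.4 / 8.1) into the conversion:
T-score = 50 + 10 * (11.4 / 8.1) = 50 + 114 / 8.1
T-score = 50 + 14.0741
T-score = 64.0741

64.0741


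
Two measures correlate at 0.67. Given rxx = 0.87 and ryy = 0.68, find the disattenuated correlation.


r_corrected = rxy / sqrt(rxx * ryy)
= 0.67 / sqrt(0.87 * 0.68)
= 0.67 / sqrt(0.5916)
= 0.67 / 0.769155
r_corrected = 0.8711

0.8711


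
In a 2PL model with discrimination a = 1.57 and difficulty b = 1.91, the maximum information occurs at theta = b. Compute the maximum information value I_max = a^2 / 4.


For 2PL, max info at theta = b = 1.91
I_max = a^2 / 4 = 1.57^2 / 4
= 2.4649 / 4
I_max = 0.6162

0.6162


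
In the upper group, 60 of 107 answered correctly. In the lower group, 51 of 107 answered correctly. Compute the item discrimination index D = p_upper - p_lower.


p_upper = 60/107 = 0.5607
p_lower = 51/107 = 0.4766
D = 0.5607 - 0.4766 = 0.0841

0.0841


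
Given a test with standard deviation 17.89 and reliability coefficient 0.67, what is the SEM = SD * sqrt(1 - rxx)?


SEM = SD * sqrt(1 - rxx)
SEM = 17.89 * sqrt(1 - 0.67)
SEM = 17.89 * sqrt(0.33) = 17.89 * 0.574456
SEM = 10.277

10.277


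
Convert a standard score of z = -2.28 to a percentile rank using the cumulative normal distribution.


CDF(z) = 0.5 * (1 + erf(z/sqrt(2)))
erf(-1.6122) = -0.9774
CDF = 0.0113
Percentile rank = 0.0113 * 100 = 1.13

1.13


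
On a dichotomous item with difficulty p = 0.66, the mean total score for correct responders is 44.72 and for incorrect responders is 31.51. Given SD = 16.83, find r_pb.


q = 1 - p = 0.34
rpb = ((M1 - M0) / SD) * sqrt(p * q)
rpb = ((44.72 - 31.51) / 16.83) * sqrt(0.66 * 0.34)
rpb = 0.3718

0.3718


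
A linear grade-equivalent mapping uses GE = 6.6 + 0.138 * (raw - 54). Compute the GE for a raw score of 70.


raw - median = 70 - 54 = 16
slope * diff = 0.138 * 16 = 2.208
GE = 6.6 + 2.208
GE = 8.808

8.808


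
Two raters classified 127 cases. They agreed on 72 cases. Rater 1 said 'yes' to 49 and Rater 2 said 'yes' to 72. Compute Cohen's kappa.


P_o = 72/127 = 0.566929
P_e = (49*72 + 78*55) / 16129 = 0.484717
kappa = (P_o - P_e) / (1 - P_e)
kappa = (0.566929 - 0.484717) / (1 - 0.484717)
kappa = 0.1595

0.1595


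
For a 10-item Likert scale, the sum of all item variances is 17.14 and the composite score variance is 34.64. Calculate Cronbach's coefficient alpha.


alpha = (k/(k-1)) * (1 - sum(si^2)/s_total^2)
= (10/9) * (1 - 17.14/34.64)
alpha = 0.5613

0.5613


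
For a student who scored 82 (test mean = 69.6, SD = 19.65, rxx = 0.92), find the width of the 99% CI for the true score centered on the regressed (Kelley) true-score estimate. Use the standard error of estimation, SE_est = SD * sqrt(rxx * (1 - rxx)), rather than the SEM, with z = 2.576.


True score estimate = 0.92*82 + 0.08*69.6 = 81.008
SE_est = SD * sqrt(rxx * (1 - rxx)) = 19.65 * sqrt(0.92 * 0.08) = 19.65 * sqrt(0.0736) = 5.330911
CI = T_est +/- z * SE_est, so width = 2 * z * SE_est = 2 * 2.576 * 5.330911
Width = 27.4649

27.4649


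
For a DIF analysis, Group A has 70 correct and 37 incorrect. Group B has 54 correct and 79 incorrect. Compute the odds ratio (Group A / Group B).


Odds_A = 70/37 = 1.8919
Odds_B = 54/79 = 0.6835
OR = Odds_A / Odds_B = 1.8919 / 0.6835
Exactly, OR = (70 * 79) / (37 * 54) = 5530 / 1998
OR = 2.7678

2.7678


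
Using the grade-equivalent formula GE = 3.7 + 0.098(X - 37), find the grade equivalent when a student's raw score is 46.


raw - median = 46 - 37 = 9
slope * diff = 0.098 * 9 = 0.882
GE = 3.7 + 0.882
GE = 4.582

4.582


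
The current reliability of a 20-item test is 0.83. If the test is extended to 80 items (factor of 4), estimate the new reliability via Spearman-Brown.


r_new = (n * rxx) / (1 + (n-1) * rxx)
r_new = (4 * 0.83) / (1 + 3 * 0.83)
r_new = 3.32 / 3.49
r_new = 0.9513

0.9513


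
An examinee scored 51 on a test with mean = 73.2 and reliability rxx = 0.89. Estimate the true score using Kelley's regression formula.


T_est = rxx * X + (1 - rxx) * mean
T_est = 0.89 * 51 + 0.11 * 73.2
T_est = 45.39 + 8.052
T_est = 53.442

53.442


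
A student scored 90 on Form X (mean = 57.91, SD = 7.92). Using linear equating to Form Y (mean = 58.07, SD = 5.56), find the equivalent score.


slope = SD_Y / SD_X = 5.56 / 7.92 ~ 0.702
intercept = mean_Y - slope * mean_X = 58.07 - (5.56 / 7.92) * 57.91 ~ 17.416
Y = slope * X + intercept. To avoid rounding drift from the rounded slope/intercept, evaluate the equivalent form Y = mean_Y + SD_Y * (X - mean_X) / SD_X at full precision:
Y = 58.07 + 5.56 * (90 - 57.91) / 7.92
Y = 58.07 + 5.56 * 32.09 / 7.92
Y = 58.07 + 178.4204 / 7.92
Y = 58.07 + 22.5278
Y = 80.5978

80.5978


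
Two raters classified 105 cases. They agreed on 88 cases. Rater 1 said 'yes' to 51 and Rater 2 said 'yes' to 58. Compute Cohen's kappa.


P_o = 88/105 = 0.838095
P_e = (51*58 + 54*47) / 11025 = 0.498503
kappa = (P_o - P_e) / (1 - P_e)
kappa = (0.838095 - 0.498503) / (1 - 0.498503)
kappa = 0.6772

0.6772


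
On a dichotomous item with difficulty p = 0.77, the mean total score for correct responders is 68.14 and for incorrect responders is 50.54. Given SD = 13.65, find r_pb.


q = 1 - p = 0.23
rpb = ((M1 - M0) / SD) * sqrt(p * q)
rpb = ((68.14 - 50.54) / 13.65) * sqrt(0.77 * 0.23)
rpb = 0.5426

0.5426


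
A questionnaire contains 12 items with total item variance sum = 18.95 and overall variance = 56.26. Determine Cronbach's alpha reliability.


alpha = (k/(k-1)) * (1 - sum(si^2)/s_total^2)
= (12/11) * (1 - 18.95/56.26)
alpha = 0.7235

0.7235


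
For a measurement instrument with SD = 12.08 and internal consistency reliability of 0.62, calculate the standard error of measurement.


SEM = SD * sqrt(1 - rxx)
SEM = 12.08 * sqrt(1 - 0.62)
SEM = 12.08 * sqrt(0.38) = 12.08 * 0.616441
SEM = 7.4466

7.4466


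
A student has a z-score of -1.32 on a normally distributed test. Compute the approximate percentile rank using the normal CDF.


CDF(z) = 0.5 * (1 + erf(z/sqrt(2)))
erf(-0.9334) = -0.8132
CDF = 0.0934
Percentile rank = 0.0934 * 100 = 9.34

9.34


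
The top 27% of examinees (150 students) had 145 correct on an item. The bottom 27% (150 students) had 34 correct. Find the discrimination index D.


p_upper = 145/150 = 0.9667
p_lower = 34/150 = 0.2267
D = 0.9667 - 0.2267 = 0.74

0.74


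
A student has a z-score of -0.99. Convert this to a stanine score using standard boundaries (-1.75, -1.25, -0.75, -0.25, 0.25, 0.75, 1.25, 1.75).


Stanine boundaries: [-1.75, -1.25, -0.75, -0.25, 0.25, 0.75, 1.25, 1.75]
z = -0.99
Check each boundary:
  z >= -1.75 -> could be stanine 2
  z >= -1.25 -> could be stanine 3
  z < -0.75
  z < -0.25
  z < 0.25
  z < 0.75
  z < 1.25
  z < 1.75
Highest qualifying boundary gives stanine = 3

3


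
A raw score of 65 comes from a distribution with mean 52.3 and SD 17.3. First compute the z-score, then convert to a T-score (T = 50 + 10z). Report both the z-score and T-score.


z = (X - mean) / SD = (65 - 52.3) / 17.3
z = 12.7 / 17.3
z = 0.7341
T-score = T = 50 + 10z
Carry z at full precision (z = 12.7 / 17.3) into the conversion:
T-score = 50 + 10 * (12.7 / 17.3) = 50 + 127 / 17.3
T-score = 50 + 7.341
T-score = 57.341

57.341


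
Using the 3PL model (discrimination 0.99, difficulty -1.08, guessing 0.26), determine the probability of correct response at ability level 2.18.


logit = 0.99*(2.18 - -1.08) = 3.2274
P* = 1/(1 + exp(-3.2274)) = 0.9619
P = 0.26 + (1 - 0.26) * 0.9619
P = 0.9718

0.9718


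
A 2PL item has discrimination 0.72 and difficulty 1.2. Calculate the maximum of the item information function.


For 2PL, max info at theta = b = 1.2
I_max = a^2 / 4 = 0.72^2 / 4
= 0.5184 / 4
I_max = 0.1296

0.1296


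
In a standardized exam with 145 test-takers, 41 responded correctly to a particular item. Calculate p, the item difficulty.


Item difficulty p = number correct / total examinees
p = 41 / 145
p = 0.2828

0.2828


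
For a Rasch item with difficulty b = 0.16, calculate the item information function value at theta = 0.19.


P = 1/(1+exp(-(0.19-0.16))) = 0.5075
I = P*(1-P) = 0.5075 * 0.4925
I = 0.2499

0.2499


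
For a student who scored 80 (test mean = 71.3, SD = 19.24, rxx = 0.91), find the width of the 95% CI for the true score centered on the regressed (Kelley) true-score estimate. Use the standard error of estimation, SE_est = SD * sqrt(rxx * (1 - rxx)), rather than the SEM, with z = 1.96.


True score estimate = 0.91*80 + 0.09*71.3 = 79.217
SE_est = SD * sqrt(rxx * (1 - rxx)) = 19.24 * sqrt(0.91 * 0.09) = 19.24 * sqrt(0.0819) = 5.506137
CI = T_est +/- z * SE_est, so width = 2 * z * SE_est = 2 * 1.96 * 5.506137
Width = 21.5841

21.5841


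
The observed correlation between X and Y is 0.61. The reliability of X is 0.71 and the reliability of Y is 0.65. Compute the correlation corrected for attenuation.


r_corrected = rxy / sqrt(rxx * ryy)
= 0.61 / sqrt(0.71 * 0.65)
= 0.61 / sqrt(0.4615)
= 0.61 / 0.679338
r_corrected = 0.8979

0.8979


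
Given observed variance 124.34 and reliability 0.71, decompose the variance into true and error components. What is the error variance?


var_true = rxx * var_obs = 0.71 * 124.34 = 88.2814
var_error = var_obs - var_true
var_error = 124.34 - 88.2814
var_error = 36.0586

36.0586


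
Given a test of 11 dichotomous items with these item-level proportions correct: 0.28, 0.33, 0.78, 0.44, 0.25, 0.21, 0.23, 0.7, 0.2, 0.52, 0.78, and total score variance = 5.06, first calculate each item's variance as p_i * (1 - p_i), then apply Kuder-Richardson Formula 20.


For each item, compute p_i * q_i:
  Item 1: 0.28 * 0.72 = 0.2016
  Item 2: 0.33 * 0.67 = 0.2211
  Item 3: 0.78 * 0.22 = 0.1716
  Item 4: 0.44 * 0.56 = 0.2464
  Item 5: 0.25 * 0.75 = 0.1875
  Item 6: 0.21 * 0.79 = 0.1659
  Item 7: 0.23 * 0.77 = 0.1771
  Item 8: 0.7 * 0.3 = 0.21
  Item 9: 0.2 * 0.8 = 0.16
  Item 10: 0.52 * 0.48 = 0.2496
  Item 11: 0.78 * 0.22 = 0.1716
Sum(p_i * q_i) = 0.2016 + 0.2211 + 0.1716 + 0.2464 + 0.1875 + 0.1659 + 0.1771 + 0.21 + 0.16 + 0.2496 + 0.1716 = 2.1624
KR-20 = (k/(k-1)) * (1 - Sum(p_i*q_i) / Var_total)
= (11/10) * (1 - 2.1624/5.06)
= 1.1 * 0.5726
KR-20 = 0.6299

0.6299


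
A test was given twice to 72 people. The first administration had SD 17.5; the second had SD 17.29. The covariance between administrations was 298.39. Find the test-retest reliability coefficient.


r = cov(X,Y) / (SD_X * SD_Y)
r = 298.39 / (17.5 * 17.29)
r = 298.39 / 302.575
r = 0.9862

0.9862


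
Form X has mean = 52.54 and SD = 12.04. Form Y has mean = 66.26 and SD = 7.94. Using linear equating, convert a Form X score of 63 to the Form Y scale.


slope = SD_Y / SD_X = 7.94 / 12.04 ~ 0.6595
intercept = mean_Y - slope * mean_X = 66.26 - (7.94 / 12.04) * 52.54 ~ 31.6115
Y = slope * X + intercept. To avoid rounding drift from the rounded slope/intercept, evaluate the equivalent form Y = mean_Y + SD_Y * (X - mean_X) / SD_X at full precision:
Y = 66.26 + 7.94 * (63 - 52.54) / 12.04
Y = 66.26 + 7.94 * 10.46 / 12.04
Y = 66.26 + 83.0524 / 12.04
Y = 66.26 + 6.898
Y = 73.158

73.158


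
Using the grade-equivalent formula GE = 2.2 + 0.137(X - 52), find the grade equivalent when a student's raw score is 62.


raw - median = 62 - 52 = 10
slope * diff = 0.137 * 10 = 1.37
GE = 2.2 + 1.37
GE = 3.57

3.57


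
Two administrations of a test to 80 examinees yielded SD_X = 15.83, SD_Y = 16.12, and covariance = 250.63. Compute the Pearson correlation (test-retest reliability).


r = cov(X,Y) / (SD_X * SD_Y)
r = 250.63 / (15.83 * 16.12)
r = 250.63 / 255.1796
r = 0.9822

0.9822


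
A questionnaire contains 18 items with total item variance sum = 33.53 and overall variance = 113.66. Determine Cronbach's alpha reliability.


alpha = (k/(k-1)) * (1 - sum(si^2)/s_total^2)
= (18/17) * (1 - 33.53/113.66)
alpha = 0.7465

0.7465


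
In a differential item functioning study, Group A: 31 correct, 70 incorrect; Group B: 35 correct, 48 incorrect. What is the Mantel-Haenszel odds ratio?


Odds_A = 31/70 = 0.4429
Odds_B = 35/48 = 0.7292
OR = Odds_A / Odds_B = 0.4429 / 0.7292
Exactly, OR = (31 * 48) / (70 * 35) = 1488 / 2450
OR = 0.6073

0.6073


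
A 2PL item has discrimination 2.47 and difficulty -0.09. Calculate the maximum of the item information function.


For 2PL, max info at theta = b = -0.09
I_max = a^2 / 4 = 2.47^2 / 4
= 6.1009 / 4
I_max = 1.5252

1.5252


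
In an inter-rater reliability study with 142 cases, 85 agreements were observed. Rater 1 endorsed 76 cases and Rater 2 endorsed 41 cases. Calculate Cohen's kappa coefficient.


P_o = 85/142 = 0.598592
P_e = (76*41 + 66*101) / 20164 = 0.485122
kappa = (P_o - P_e) / (1 - P_e)
kappa = (0.598592 - 0.485122) / (1 - 0.485122)
kappa = 0.2204

0.2204


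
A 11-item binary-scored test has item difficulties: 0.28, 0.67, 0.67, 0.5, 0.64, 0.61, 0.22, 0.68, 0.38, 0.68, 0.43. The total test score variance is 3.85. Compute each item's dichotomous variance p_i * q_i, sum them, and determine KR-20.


For each item, compute p_i * q_i:
  Item 1: 0.28 * 0.72 = 0.2016
  Item 2: 0.67 * 0.33 = 0.2211
  Item 3: 0.67 * 0.33 = 0.2211
  Item 4: 0.5 * 0.5 = 0.25
  Item 5: 0.64 * 0.36 = 0.2304
  Item 6: 0.61 * 0.39 = 0.2379
  Item 7: 0.22 * 0.78 = 0.1716
  Item 8: 0.68 * 0.32 = 0.2176
  Item 9: 0.38 * 0.62 = 0.2356
  Item 10: 0.68 * 0.32 = 0.2176
  Item 11: 0.43 * 0.57 = 0.2451
Sum(p_i * q_i) = 0.2016 + 0.2211 + 0.2211 + 0.25 + 0.2304 + 0.2379 + 0.1716 + 0.2176 + 0.2356 + 0.2176 + 0.2451 = 2.4496
KR-20 = (k/(k-1)) * (1 - Sum(p_i*q_i) / Var_total)
= (11/10) * (1 - 2.4496/3.85)
= 1.1 * 0.3637
KR-20 = 0.4001

0.4001


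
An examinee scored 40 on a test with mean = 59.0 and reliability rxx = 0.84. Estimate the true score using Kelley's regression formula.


T_est = rxx * X + (1 - rxx) * mean
T_est = 0.84 * 40 + 0.16 * 59.0
T_est = 33.6 + 9.44
T_est = 43.04

43.04


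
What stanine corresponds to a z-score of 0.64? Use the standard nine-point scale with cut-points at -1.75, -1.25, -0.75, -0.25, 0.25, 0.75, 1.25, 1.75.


Stanine boundaries: [-1.75, -1.25, -0.75, -0.25, 0.25, 0.75, 1.25, 1.75]
z = 0.64
Check each boundary:
  z >= -1.75 -> could be stanine 2
  z >= -1.25 -> could be stanine 3
  z >= -0.75 -> could be stanine 4
  z >= -0.25 -> could be stanine 5
  z >= 0.25 -> could be stanine 6
  z < 0.75
  z < 1.25
  z < 1.75
Highest qualifying boundary gives stanine = 6

6


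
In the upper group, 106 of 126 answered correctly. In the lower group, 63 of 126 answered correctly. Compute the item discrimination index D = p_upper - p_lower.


p_upper = 106/126 = 0.8413
p_lower = 63/126 = 0.5
D = 0.8413 - 0.5 = 0.3413

0.3413


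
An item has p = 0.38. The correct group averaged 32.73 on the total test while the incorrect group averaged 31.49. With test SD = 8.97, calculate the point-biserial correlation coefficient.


q = 1 - p = 0.62
rpb = ((M1 - M0) / SD) * sqrt(p * q)
rpb = ((32.73 - 31.49) / 8.97) * sqrt(0.38 * 0.62)
rpb = 0.0671

0.0671


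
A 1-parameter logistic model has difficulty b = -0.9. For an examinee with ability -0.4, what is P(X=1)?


theta - b = -0.4 - -0.9 = 0.5
exp(-(theta - b)) = exp(-0.5) = 0.6065
P = 1 / (1 + 0.6065)
P = 0.6225

0.6225


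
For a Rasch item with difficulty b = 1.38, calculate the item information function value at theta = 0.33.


P = 1/(1+exp(-(0.33-1.38))) = 0.2592
I = P*(1-P) = 0.2592 * 0.7408
I = 0.192

0.192


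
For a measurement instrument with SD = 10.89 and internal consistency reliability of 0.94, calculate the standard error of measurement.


SEM = SD * sqrt(1 - rxx)
SEM = 10.89 * sqrt(1 - 0.94)
SEM = 10.89 * sqrt(0.06) = 10.89 * 0.244949
SEM = 2.6675

2.6675


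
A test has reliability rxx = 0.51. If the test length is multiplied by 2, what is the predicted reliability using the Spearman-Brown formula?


r_new = (n * rxx) / (1 + (n-1) * rxx)
r_new = (2 * 0.51) / (1 + 1 * 0.51)
r_new = 1.02 / 1.51
r_new = 0.6755

0.6755


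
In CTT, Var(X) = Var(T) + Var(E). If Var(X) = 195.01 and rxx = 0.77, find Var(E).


var_true = rxx * var_obs = 0.77 * 195.01 = 150.1577
var_error = var_obs - var_true
var_error = 195.01 - 150.1577
var_error = 44.8523

44.8523


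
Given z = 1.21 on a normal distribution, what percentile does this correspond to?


CDF(z) = 0.5 * (1 + erf(z/sqrt(2)))
erf(0.8556) = 0.7737
CDF = 0.8869
Percentile rank = 0.8869 * 100 = 88.69

88.69


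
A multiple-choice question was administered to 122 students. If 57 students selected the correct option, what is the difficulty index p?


Item difficulty p = number correct / total examinees
p = 57 / 122
p = 0.4672

0.4672


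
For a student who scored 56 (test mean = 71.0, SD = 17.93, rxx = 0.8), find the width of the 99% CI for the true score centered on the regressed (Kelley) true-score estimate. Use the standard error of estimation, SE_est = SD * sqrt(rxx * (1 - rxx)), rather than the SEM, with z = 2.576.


True score estimate = 0.8*56 + 0.2*71.0 = 59.0
SE_est = SD * sqrt(rxx * (1 - rxx)) = 17.93 * sqrt(0.8 * 0.2) = 17.93 * sqrt(0.16) = 7.172
CI = T_est +/- z * SE_est, so width = 2 * z * SE_est = 2 * 2.576 * 7.172
Width = 36.9501

36.9501


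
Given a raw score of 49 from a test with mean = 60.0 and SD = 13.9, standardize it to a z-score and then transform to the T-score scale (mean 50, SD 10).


z = (X - mean) / SD = (49 - 60.0) / 13.9
z = -11.0 / 13.9
z = -0.7914
T-score = T = 50 + 10z
Carry z at full precision (z = -11.0 / 13.9) into the conversion:
T-score = 50 + 10 * (-11.0 / 13.9) = 50 + -110 / 13.9
T-score = 50 + -7.9137
T-score = 42.0863

42.0863


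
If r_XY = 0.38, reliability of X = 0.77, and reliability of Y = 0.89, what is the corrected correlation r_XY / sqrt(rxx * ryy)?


r_corrected = rxy / sqrt(rxx * ryy)
= 0.38 / sqrt(0.77 * 0.89)
= 0.38 / sqrt(0.6853)
= 0.38 / 0.827828
r_corrected = 0.459

0.459


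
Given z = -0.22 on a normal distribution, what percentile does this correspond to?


CDF(z) = 0.5 * (1 + erf(z/sqrt(2)))
erf(-0.1556) = -0.1741
CDF = 0.4129
Percentile rank = 0.4129 * 100 = 41.29

41.29


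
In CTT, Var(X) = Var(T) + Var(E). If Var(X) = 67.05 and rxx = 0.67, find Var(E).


var_true = rxx * var_obs = 0.67 * 67.05 = 44.9235
var_error = var_obs - var_true
var_error = 67.05 - 44.9235
var_error = 22.1265

22.1265


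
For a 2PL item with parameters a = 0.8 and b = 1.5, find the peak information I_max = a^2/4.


For 2PL, max info at theta = b = 1.5
I_max = a^2 / 4 = 0.8^2 / 4
= 0.64 / 4
I_max = 0.16

0.16


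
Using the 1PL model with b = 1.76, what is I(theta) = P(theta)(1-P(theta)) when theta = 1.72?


P = 1/(1+exp(-(1.72-1.76))) = 0.49
I = P*(1-P) = 0.49 * 0.51
I = 0.2499

0.2499


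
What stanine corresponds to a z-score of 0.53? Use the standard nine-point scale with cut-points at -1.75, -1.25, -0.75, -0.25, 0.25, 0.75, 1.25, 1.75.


Stanine boundaries: [-1.75, -1.25, -0.75, -0.25, 0.25, 0.75, 1.25, 1.75]
z = 0.53
Check each boundary:
  z >= -1.75 -> could be stanine 2
  z >= -1.25 -> could be stanine 3
  z >= -0.75 -> could be stanine 4
  z >= -0.25 -> could be stanine 5
  z >= 0.25 -> could be stanine 6
  z < 0.75
  z < 1.25
  z < 1.75
Highest qualifying boundary gives stanine = 6

6


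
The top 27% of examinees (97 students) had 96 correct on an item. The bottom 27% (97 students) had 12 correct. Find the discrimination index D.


p_upper = 96/97 = 0.9897
p_lower = 12/97 = 0.1237
D = 0.9897 - 0.1237 = 0.866

0.866


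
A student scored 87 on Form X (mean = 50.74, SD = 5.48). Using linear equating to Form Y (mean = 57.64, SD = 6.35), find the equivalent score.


slope = SD_Y / SD_X = 6.35 / 5.48 ~ 1.1588
intercept = mean_Y - slope * mean_X = 57.64 - (6.35 / 5.48) * 50.74 ~ -1.1554
Y = slope * X + intercept. To avoid rounding drift from the rounded slope/intercept, evaluate the equivalent form Y = mean_Y + SD_Y * (X - mean_X) / SD_X at full precision:
Y = 57.64 + 6.35 * (87 - 50.74) / 5.48
Y = 57.64 + 6.35 * 36.26 / 5.48
Y = 57.64 + 230.251 / 5.48
Y = 57.64 + 42.0166
Y = 99.6566

99.6566


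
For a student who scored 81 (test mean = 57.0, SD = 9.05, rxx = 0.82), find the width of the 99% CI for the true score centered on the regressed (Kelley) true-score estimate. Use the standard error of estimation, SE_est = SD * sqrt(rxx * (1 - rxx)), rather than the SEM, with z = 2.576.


True score estimate = 0.82*81 + 0.18*57.0 = 76.68
SE_est = SD * sqrt(rxx * (1 - rxx)) = 9.05 * sqrt(0.82 * 0.18) = 9.05 * sqrt(0.1476) = 3.476896
CI = T_est +/- z * SE_est, so width = 2 * z * SE_est = 2 * 2.576 * 3.476896
Width = 17.913

17.913


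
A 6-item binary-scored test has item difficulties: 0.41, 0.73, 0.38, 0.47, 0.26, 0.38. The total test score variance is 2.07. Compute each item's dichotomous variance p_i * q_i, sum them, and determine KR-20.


For each item, compute p_i * q_i:
  Item 1: 0.41 * 0.59 = 0.2419
  Item 2: 0.73 * 0.27 = 0.1971
  Item 3: 0.38 * 0.62 = 0.2356
  Item 4: 0.47 * 0.53 = 0.2491
  Item 5: 0.26 * 0.74 = 0.1924
  Item 6: 0.38 * 0.62 = 0.2356
Sum(p_i * q_i) = 0.2419 + 0.1971 + 0.2356 + 0.2491 + 0.1924 + 0.2356 = 1.3517
KR-20 = (k/(k-1)) * (1 - Sum(p_i*q_i) / Var_total)
= (6/5) * (1 - 1.3517/2.07)
= 1.2 * 0.347
KR-20 = 0.4164

0.4164
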